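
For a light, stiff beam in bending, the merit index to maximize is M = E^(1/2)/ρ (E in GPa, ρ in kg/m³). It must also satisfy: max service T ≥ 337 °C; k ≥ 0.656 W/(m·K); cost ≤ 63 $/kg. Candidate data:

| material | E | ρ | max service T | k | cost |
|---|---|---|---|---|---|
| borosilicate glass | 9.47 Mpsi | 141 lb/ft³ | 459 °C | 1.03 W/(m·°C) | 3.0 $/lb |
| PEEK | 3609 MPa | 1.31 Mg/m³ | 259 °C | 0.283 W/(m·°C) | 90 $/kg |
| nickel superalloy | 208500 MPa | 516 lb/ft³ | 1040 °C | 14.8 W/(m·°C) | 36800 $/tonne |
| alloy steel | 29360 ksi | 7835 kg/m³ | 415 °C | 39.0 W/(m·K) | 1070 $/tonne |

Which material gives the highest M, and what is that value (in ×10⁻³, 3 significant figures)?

borosilicate glass, M = 3.58×10⁻³

Screen on constraints: max service T ≥ 337 °C; k ≥ 0.656 W/(m·K); cost ≤ 63 $/kg. Survivors: borosilicate glass, nickel superalloy, alloy steel.
Convert each candidate to consistent units, then evaluate M:
  borosilicate glass: E = 65.29 GPa, ρ = 2259 kg/m³
  nickel superalloy: E = 208.5 GPa, ρ = 8266 kg/m³
  alloy steel: E = 202.4 GPa, ρ = 7835 kg/m³
  borosilicate glass: M = 3.58×10⁻³
  alloy steel: M = 1.82×10⁻³
  nickel superalloy: M = 1.75×10⁻³
Highest index: borosilicate glass.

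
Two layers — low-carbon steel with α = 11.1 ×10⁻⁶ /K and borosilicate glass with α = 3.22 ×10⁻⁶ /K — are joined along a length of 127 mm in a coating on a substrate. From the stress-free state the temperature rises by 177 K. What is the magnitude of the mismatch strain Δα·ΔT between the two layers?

1.39×10⁻³

Δα = |11.1 − 3.22|×10⁻⁶/K = 7.88×10⁻⁶/K.
Mismatch strain = Δα·ΔT = 7.88×10⁻⁶ × 177.0 = 1.39×10⁻³.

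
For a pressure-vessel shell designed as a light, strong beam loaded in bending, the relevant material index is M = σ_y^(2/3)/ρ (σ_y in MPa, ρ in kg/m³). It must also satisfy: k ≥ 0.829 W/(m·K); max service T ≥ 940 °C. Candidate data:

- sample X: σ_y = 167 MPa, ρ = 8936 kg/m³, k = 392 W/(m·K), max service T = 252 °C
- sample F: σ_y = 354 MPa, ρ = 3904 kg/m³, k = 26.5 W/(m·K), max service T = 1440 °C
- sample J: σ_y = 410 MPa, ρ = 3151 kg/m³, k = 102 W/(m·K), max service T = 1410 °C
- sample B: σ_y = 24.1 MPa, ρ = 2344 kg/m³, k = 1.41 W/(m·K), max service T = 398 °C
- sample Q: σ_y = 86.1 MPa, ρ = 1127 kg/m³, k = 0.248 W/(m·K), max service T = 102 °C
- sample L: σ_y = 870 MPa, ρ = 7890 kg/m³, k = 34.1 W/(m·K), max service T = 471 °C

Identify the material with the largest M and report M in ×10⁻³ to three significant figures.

sample J, M = 17.5×10⁻³

Screen on constraints: k ≥ 0.829 W/(m·K); max service T ≥ 940 °C. Survivors: sample F, sample J.
Evaluate M for each candidate:
  sample J: M = 17.5×10⁻³
  sample F: M = 12.8×10⁻³
Sample J has the largest M.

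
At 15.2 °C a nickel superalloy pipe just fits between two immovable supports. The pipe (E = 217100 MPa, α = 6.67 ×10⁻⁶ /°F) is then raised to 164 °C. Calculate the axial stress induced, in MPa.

388 MPa

E = 217100 MPa = 217.1 GPa.
α = 6.67×10⁻⁶/°F × 9/5 = 12.0×10⁻⁶/K.
ΔT = 148.8 K. Constrained thermal stress σ = E·α·ΔT = 217.1×10³ MPa × 12.0×10⁻⁶ × 148.8 = 388 MPa (compressive).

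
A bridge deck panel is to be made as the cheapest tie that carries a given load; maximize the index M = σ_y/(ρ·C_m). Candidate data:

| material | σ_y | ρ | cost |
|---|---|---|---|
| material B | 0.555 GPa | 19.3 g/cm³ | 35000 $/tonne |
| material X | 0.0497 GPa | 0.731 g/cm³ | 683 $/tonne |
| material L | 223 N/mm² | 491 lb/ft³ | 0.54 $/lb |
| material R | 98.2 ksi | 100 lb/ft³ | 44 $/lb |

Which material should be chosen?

material X

In SI units:
  material B: σ_y = 555.0 MPa, ρ = 19300 kg/m³, cost = 35.00 $/kg
  material X: σ_y = 49.70 MPa, ρ = 731.0 kg/m³, cost = 0.6830 $/kg
  material L: σ_y = 223.0 MPa, ρ = 7865 kg/m³, cost = 1.190 $/kg
  material R: σ_y = 677.1 MPa, ρ = 1602 kg/m³, cost = 97.00 $/kg
  material X: M = 99.5 kN·m per $
  material L: M = 23.8 kN·m per $
  material R: M = 4.36 kN·m per $
  material B: M = 0.822 kN·m per $
Material X ranks first.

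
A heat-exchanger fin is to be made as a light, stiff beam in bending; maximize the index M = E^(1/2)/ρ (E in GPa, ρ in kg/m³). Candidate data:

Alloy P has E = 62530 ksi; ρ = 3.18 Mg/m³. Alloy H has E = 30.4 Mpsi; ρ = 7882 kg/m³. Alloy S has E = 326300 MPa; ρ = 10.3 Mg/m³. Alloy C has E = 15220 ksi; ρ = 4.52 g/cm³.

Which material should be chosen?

After converting to SI:
  alloy P: E = 431.1 GPa, ρ = 3180 kg/m³
  alloy H: E = 209.6 GPa, ρ = 7882 kg/m³
  alloy S: E = 326.3 GPa, ρ = 10300 kg/m³
  alloy C: E = 104.9 GPa, ρ = 4520 kg/m³
  alloy P: M = 6.53×10⁻³
  alloy C: M = 2.27×10⁻³
  alloy H: M = 1.84×10⁻³
  alloy S: M = 1.75×10⁻³
Alloy P ranks first.

alloy P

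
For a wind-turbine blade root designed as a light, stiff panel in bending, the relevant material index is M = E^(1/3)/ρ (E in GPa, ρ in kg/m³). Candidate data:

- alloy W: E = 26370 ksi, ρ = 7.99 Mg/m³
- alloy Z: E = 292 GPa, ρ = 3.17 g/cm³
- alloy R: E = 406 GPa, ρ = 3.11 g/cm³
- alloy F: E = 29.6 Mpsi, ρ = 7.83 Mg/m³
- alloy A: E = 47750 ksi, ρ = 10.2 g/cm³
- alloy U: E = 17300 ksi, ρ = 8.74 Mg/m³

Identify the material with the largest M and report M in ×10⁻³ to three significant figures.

alloy R, M = 2.38×10⁻³

After converting to SI:
  alloy W: E = 181.8 GPa, ρ = 7990 kg/m³
  alloy Z: E = 292.0 GPa, ρ = 3170 kg/m³
  alloy R: E = 406.0 GPa, ρ = 3110 kg/m³
  alloy F: E = 204.1 GPa, ρ = 7830 kg/m³
  alloy A: E = 329.2 GPa, ρ = 10200 kg/m³
  alloy U: E = 119.3 GPa, ρ = 8740 kg/m³
  alloy R: M = 2.38×10⁻³
  alloy Z: M = 2.09×10⁻³
  alloy F: M = 0.752×10⁻³
  alloy W: M = 0.709×10⁻³
  alloy A: M = 0.677×10⁻³
  alloy U: M = 0.563×10⁻³
Alloy R ranks first.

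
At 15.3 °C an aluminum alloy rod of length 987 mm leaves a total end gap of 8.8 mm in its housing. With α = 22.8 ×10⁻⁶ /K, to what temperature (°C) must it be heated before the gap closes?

α·L₀·ΔT = 8.8 mm ⇒ ΔT = 8.8 / (22.8×10⁻⁶ × 987.0) = 391.0 K.
T = 15.3 + 391.0 = 406.3 °C.

406 °C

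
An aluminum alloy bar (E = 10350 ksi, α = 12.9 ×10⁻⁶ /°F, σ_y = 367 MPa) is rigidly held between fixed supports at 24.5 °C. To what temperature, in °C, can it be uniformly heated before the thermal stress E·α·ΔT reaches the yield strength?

E = 10350 ksi = 71.36 GPa.
α = 12.9×10⁻⁶/°F × 9/5 = 23.2×10⁻⁶/K.
E·α·ΔT = 367.0 MPa ⇒ ΔT = 367.0 / (71.36×10³ × 23.2×10⁻⁶) = 221.5 K.
T = 24.5 + 221.5 = 246.0 °C.

246 °C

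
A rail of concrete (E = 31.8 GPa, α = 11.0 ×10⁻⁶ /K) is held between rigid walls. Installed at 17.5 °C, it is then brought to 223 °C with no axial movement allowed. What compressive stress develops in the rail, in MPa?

71.9 MPa

ΔT = 205.5 K. Constrained thermal stress σ = E·α·ΔT = 31.80×10³ MPa × 11.0×10⁻⁶ × 205.5 = 71.9 MPa (compressive).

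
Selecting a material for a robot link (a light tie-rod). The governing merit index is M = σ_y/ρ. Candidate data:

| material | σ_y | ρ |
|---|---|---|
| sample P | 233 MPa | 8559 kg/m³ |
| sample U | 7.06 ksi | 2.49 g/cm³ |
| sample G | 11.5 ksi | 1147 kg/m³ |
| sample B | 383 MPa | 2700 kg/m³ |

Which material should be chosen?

After converting to SI:
  sample P: σ_y = 233.0 MPa, ρ = 8559 kg/m³
  sample U: σ_y = 48.68 MPa, ρ = 2490 kg/m³
  sample G: σ_y = 79.29 MPa, ρ = 1147 kg/m³
  sample B: σ_y = 383.0 MPa, ρ = 2700 kg/m³
  sample B: M = 142 kN·m/kg
  sample G: M = 69.1 kN·m/kg
  sample P: M = 27.2 kN·m/kg
  sample U: M = 19.5 kN·m/kg
The maximum is for sample B.

sample B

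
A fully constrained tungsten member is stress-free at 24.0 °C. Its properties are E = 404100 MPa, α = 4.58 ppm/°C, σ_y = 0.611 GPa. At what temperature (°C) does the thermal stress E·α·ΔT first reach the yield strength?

E = 404100 MPa = 404.1 GPa.
σ_y = 0.611 GPa = 611.0 MPa.
E·α·ΔT = 611.0 MPa ⇒ ΔT = 611.0 / (404.1×10³ × 4.58×10⁻⁶) = 330.1 K.
T = 24.0 + 330.1 = 354.1 °C.

354 °C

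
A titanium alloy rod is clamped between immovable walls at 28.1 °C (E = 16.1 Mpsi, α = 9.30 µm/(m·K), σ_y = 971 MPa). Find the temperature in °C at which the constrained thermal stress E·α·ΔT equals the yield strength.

E = 16.1 Mpsi = 111.0 GPa.
E·α·ΔT = 971.0 MPa ⇒ ΔT = 971.0 / (111.0×10³ × 9.30×10⁻⁶) = 940.6 K.
T = 28.1 + 940.6 = 968.7 °C.

969 °C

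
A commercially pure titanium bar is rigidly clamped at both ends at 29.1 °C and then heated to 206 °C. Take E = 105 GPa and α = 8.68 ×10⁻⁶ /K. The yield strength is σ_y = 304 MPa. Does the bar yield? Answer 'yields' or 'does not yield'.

does not yield

ΔT = 176.9 K. Constrained thermal stress σ = E·α·ΔT = 105.0×10³ MPa × 8.68×10⁻⁶ × 176.9 = 161 MPa (compressive).
Compare to σ_y = 304 MPa: σ < σ_y, so it does not yield.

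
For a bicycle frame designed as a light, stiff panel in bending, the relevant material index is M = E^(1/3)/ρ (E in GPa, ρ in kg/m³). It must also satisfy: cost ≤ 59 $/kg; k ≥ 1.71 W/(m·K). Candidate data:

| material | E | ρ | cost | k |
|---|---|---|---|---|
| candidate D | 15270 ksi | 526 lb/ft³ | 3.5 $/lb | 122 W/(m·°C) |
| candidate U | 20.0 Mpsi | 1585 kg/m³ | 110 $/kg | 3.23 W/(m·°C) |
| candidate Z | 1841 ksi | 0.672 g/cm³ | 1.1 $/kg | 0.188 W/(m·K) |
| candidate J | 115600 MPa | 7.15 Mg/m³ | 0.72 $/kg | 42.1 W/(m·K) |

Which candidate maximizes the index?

candidate J

Screen on constraints: cost ≤ 59 $/kg; k ≥ 1.71 W/(m·K). Survivors: candidate D, candidate J.
Convert each candidate to consistent units, then evaluate M:
  candidate D: E = 105.3 GPa, ρ = 8426 kg/m³
  candidate J: E = 115.6 GPa, ρ = 7150 kg/m³
  candidate J: M = 0.681×10⁻³
  candidate D: M = 0.560×10⁻³
Highest index: candidate J.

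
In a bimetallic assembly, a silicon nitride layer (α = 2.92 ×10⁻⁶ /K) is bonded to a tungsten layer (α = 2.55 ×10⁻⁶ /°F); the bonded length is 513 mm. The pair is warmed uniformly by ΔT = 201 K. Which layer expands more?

tungsten

tungsten: α = 2.55×10⁻⁶/°F × 9/5 = 4.59×10⁻⁶/K.
α(silicon nitride) = 2.92×10⁻⁶/K vs α(tungsten) = 4.59×10⁻⁶/K.
Higher α expands more for the same ΔT: tungsten.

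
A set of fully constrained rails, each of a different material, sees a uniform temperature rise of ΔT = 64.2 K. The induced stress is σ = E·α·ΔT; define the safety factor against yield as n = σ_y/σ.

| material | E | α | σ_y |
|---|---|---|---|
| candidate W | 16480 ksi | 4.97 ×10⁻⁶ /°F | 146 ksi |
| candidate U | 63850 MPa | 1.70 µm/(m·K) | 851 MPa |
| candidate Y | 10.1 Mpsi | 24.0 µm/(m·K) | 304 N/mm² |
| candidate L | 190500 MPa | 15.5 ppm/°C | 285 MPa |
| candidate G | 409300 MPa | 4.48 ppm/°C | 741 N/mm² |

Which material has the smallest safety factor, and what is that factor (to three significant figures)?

candidate L, n = 1.50

In consistent units (E in GPa, α in ×10⁻⁶/K, σ_y in MPa):
  candidate W: E = 113.6, α = 8.95, σ_y = 1007 → σ = 65.3 MPa, n = 15.4
  candidate U: E = 63.85, α = 1.70, σ_y = 851.0 → σ = 6.97 MPa, n = 122
  candidate Y: E = 69.64, α = 24.0, σ_y = 304.0 → σ = 107 MPa, n = 2.83
  candidate L: E = 190.5, α = 15.5, σ_y = 285.0 → σ = 190 MPa, n = 1.50
  candidate G: E = 409.3, α = 4.48, σ_y = 741.0 → σ = 118 MPa, n = 6.29
Candidate L has the lowest safety factor, n = 1.50.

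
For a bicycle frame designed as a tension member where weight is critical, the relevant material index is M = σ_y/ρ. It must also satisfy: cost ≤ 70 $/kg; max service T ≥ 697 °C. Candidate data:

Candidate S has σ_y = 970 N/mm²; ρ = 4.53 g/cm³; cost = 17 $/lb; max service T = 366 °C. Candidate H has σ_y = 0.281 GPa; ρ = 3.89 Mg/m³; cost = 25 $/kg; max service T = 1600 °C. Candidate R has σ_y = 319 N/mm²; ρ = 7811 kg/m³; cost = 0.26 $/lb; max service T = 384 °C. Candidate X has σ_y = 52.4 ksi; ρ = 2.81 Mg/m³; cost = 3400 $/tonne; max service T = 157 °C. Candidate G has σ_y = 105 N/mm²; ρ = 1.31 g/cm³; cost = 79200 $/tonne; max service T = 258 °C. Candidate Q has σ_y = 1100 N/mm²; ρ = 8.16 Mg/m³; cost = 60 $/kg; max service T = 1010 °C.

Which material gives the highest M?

Screen on constraints: cost ≤ 70 $/kg; max service T ≥ 697 °C. Survivors: candidate H, candidate Q.
After converting to SI:
  candidate H: σ_y = 281.0 MPa, ρ = 3890 kg/m³
  candidate Q: σ_y = 1100 MPa, ρ = 8160 kg/m³
  candidate Q: M = 135 kN·m/kg
  candidate H: M = 72.2 kN·m/kg
Highest index: candidate Q.

candidate Q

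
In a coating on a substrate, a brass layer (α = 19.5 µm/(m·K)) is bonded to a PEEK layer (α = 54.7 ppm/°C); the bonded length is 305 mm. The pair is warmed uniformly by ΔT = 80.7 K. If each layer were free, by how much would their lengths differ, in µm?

866 µm

Δα = |19.5 − 54.7|×10⁻⁶/K = 35.2×10⁻⁶/K.
ΔL_mismatch = Δα·L·ΔT = 35.2×10⁻⁶ × 305.0 mm × 80.7 K = 866 µm.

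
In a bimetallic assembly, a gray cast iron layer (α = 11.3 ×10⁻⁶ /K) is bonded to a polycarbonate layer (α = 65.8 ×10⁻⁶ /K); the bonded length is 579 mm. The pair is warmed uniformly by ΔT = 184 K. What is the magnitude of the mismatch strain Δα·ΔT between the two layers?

0.0100

Δα = |11.3 − 65.8|×10⁻⁶/K = 54.5×10⁻⁶/K.
Mismatch strain = Δα·ΔT = 54.5×10⁻⁶ × 184.0 = 0.0100.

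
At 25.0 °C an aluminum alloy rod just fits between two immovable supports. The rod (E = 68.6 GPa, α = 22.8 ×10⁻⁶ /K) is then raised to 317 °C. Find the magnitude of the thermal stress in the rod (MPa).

457 MPa

ΔT = 292.0 K. Constrained thermal stress σ = E·α·ΔT = 68.60×10³ MPa × 22.8×10⁻⁶ × 292.0 = 457 MPa (compressive).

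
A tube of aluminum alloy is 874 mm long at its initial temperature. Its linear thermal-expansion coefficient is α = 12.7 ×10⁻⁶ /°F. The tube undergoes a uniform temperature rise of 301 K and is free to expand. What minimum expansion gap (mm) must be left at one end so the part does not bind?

6.01 mm

Convert α: 12.7×10⁻⁶/°F × (9/5) = 22.9×10⁻⁶/K.
ΔL = α·L₀·ΔT = 22.9×10⁻⁶ × 874 mm × 301.0 K = 6.01 mm.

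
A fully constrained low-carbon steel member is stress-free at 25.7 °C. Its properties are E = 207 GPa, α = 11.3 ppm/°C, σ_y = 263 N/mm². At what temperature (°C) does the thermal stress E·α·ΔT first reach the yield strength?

138 °C

σ_y = 263 N/mm² = 263.0 MPa.
E·α·ΔT = 263.0 MPa ⇒ ΔT = 263.0 / (207.0×10³ × 11.3×10⁻⁶) = 112.4 K.
T = 25.7 + 112.4 = 138.1 °C.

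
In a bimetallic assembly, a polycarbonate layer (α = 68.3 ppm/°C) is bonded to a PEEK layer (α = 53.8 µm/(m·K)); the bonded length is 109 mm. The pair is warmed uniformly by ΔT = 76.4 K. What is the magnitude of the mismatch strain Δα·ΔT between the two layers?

Δα = |68.3 − 53.8|×10⁻⁶/K = 14.5×10⁻⁶/K.
Mismatch strain = Δα·ΔT = 14.5×10⁻⁶ × 76.4 = 1.11×10⁻³.

1.11×10⁻³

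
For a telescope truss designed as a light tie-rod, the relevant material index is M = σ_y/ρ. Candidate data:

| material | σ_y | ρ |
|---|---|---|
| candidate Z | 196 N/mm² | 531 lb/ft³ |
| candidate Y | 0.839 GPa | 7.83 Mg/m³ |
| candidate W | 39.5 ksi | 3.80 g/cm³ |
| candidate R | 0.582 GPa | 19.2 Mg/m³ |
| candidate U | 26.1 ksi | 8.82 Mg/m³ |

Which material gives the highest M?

Convert each candidate to consistent units, then evaluate M:
  candidate Z: σ_y = 196.0 MPa, ρ = 8506 kg/m³
  candidate Y: σ_y = 839.0 MPa, ρ = 7830 kg/m³
  candidate W: σ_y = 272.3 MPa, ρ = 3800 kg/m³
  candidate R: σ_y = 582.0 MPa, ρ = 19200 kg/m³
  candidate U: σ_y = 180.0 MPa, ρ = 8820 kg/m³
  candidate Y: M = 107 kN·m/kg
  candidate W: M = 71.7 kN·m/kg
  candidate R: M = 30.3 kN·m/kg
  candidate Z: M = 23.0 kN·m/kg
  candidate U: M = 20.4 kN·m/kg
Highest index: candidate Y.

candidate Y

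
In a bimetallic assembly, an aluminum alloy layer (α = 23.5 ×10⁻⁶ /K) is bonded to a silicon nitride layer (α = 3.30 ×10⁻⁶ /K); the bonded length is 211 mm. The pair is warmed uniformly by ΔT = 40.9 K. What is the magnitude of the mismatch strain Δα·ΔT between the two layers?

8.26×10⁻⁴

Δα = |23.5 − 3.30|×10⁻⁶/K = 20.2×10⁻⁶/K.
Mismatch strain = Δα·ΔT = 20.2×10⁻⁶ × 40.9 = 8.26×10⁻⁴.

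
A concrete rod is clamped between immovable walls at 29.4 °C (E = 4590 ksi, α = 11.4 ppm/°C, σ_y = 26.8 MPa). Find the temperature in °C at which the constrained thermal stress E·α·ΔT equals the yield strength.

104 °C

E = 4590 ksi = 31.65 GPa.
E·α·ΔT = 26.80 MPa ⇒ ΔT = 26.80 / (31.65×10³ × 11.4×10⁻⁶) = 74.28 K.
T = 29.4 + 74.28 = 103.7 °C.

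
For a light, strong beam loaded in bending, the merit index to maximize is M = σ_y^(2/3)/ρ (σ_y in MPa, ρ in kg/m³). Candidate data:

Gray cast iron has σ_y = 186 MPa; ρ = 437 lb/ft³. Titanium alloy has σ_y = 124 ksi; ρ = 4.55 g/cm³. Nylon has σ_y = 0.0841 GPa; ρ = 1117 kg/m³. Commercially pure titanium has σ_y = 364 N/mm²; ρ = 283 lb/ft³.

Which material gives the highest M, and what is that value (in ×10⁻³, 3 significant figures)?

Putting every candidate on a common basis:
  gray cast iron: σ_y = 186.0 MPa, ρ = 7000 kg/m³
  titanium alloy: σ_y = 855.0 MPa, ρ = 4550 kg/m³
  nylon: σ_y = 84.10 MPa, ρ = 1117 kg/m³
  commercially pure titanium: σ_y = 364.0 MPa, ρ = 4533 kg/m³
  titanium alloy: M = 19.8×10⁻³
  nylon: M = 17.2×10⁻³
  commercially pure titanium: M = 11.2×10⁻³
  gray cast iron: M = 4.65×10⁻³
Highest index: titanium alloy.

titanium alloy, M = 19.8×10⁻³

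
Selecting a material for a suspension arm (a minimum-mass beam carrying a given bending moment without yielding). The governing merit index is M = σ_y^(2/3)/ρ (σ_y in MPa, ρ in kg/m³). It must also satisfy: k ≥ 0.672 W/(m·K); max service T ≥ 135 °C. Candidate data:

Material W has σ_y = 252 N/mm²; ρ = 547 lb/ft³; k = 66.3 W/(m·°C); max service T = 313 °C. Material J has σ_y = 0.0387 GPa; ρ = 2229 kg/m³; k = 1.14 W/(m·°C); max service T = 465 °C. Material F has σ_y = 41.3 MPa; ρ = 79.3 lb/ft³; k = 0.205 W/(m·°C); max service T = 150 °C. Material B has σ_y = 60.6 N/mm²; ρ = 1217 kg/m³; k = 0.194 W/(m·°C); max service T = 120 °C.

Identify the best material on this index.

material J

Screen on constraints: k ≥ 0.672 W/(m·K); max service T ≥ 135 °C. Survivors: material W, material J.
Convert each candidate to consistent units, then evaluate M:
  material W: σ_y = 252.0 MPa, ρ = 8762 kg/m³
  material J: σ_y = 38.70 MPa, ρ = 2229 kg/m³
  material J: M = 5.13×10⁻³
  material W: M = 4.55×10⁻³
Highest index: material J.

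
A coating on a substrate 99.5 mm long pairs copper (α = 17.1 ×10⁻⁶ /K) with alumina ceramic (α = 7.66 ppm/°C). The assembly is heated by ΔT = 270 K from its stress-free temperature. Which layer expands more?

α(copper) = 17.1×10⁻⁶/K vs α(alumina ceramic) = 7.66×10⁻⁶/K.
Higher α expands more for the same ΔT: copper.

copper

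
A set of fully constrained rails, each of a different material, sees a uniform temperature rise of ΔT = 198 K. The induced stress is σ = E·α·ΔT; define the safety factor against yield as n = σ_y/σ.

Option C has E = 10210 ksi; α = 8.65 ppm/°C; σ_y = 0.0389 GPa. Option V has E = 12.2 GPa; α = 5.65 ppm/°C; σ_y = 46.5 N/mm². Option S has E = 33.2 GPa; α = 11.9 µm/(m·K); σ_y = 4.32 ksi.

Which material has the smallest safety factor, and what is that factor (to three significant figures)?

option C, n = 0.323

Converting E to GPa, α to ×10⁻⁶/K, σ_y to MPa, then σ and n for each:
  option C: E = 70.40, α = 8.65, σ_y = 38.90 → σ = 121 MPa, n = 0.323
  option V: E = 12.20, α = 5.65, σ_y = 46.50 → σ = 13.6 MPa, n = 3.41
  option S: E = 33.20, α = 11.9, σ_y = 29.79 → σ = 78.2 MPa, n = 0.381
Option C has the lowest safety factor, n = 0.323.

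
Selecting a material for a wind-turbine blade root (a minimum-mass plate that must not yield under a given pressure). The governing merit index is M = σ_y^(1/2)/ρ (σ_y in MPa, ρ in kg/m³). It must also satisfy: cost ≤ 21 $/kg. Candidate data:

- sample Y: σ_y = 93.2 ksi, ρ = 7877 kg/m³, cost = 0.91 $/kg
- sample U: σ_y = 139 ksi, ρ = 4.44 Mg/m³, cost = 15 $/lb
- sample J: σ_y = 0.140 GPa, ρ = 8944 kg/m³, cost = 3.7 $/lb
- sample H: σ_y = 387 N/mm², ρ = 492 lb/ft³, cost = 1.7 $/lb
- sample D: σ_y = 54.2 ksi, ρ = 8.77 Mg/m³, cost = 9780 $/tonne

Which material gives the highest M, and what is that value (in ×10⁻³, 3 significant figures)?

Screen on constraints: cost ≤ 21 $/kg. Survivors: sample Y, sample J, sample H, sample D.
After converting to SI:
  sample Y: σ_y = 642.6 MPa, ρ = 7877 kg/m³
  sample J: σ_y = 140.0 MPa, ρ = 8944 kg/m³
  sample H: σ_y = 387.0 MPa, ρ = 7881 kg/m³
  sample D: σ_y = 373.7 MPa, ρ = 8770 kg/m³
  sample Y: M = 3.22×10⁻³
  sample H: M = 2.50×10⁻³
  sample D: M = 2.20×10⁻³
  sample J: M = 1.32×10⁻³
Highest index: sample Y.

sample Y, M = 3.22×10⁻³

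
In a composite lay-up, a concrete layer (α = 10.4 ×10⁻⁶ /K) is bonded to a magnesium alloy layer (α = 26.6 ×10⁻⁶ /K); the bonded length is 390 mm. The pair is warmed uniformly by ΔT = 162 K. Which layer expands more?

magnesium alloy

α(concrete) = 10.4×10⁻⁶/K vs α(magnesium alloy) = 26.6×10⁻⁶/K.
Higher α expands more for the same ΔT: magnesium alloy.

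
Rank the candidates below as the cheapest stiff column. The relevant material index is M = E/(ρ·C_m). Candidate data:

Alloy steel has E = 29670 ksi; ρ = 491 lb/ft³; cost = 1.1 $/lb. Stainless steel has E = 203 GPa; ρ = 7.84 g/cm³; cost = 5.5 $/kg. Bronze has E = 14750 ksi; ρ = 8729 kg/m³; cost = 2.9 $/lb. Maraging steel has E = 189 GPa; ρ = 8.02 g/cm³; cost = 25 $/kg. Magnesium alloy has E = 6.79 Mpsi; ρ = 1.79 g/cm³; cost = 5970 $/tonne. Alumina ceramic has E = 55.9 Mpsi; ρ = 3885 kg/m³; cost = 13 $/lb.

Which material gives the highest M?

alloy steel

In SI units:
  alloy steel: E = 204.6 GPa, ρ = 7865 kg/m³, cost = 2.425 $/kg
  stainless steel: E = 203.0 GPa, ρ = 7840 kg/m³, cost = 5.500 $/kg
  bronze: E = 101.7 GPa, ρ = 8729 kg/m³, cost = 6.393 $/kg
  maraging steel: E = 189.0 GPa, ρ = 8020 kg/m³, cost = 25.00 $/kg
  magnesium alloy: E = 46.82 GPa, ρ = 1790 kg/m³, cost = 5.970 $/kg
  alumina ceramic: E = 385.4 GPa, ρ = 3885 kg/m³, cost = 28.66 $/kg
  alloy steel: M = 10.7 MN·m per $
  stainless steel: M = 4.71 MN·m per $
  magnesium alloy: M = 4.38 MN·m per $
  alumina ceramic: M = 3.46 MN·m per $
  bronze: M = 1.82 MN·m per $
  maraging steel: M = 0.943 MN·m per $
Alloy steel ranks first.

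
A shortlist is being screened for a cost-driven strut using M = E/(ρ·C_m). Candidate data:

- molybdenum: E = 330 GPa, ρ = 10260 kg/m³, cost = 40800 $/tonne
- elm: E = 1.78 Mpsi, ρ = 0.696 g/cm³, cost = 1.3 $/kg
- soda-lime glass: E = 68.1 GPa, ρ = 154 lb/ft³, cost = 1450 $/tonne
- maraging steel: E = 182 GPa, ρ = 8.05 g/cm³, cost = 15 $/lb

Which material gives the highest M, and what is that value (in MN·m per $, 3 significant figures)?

In SI units:
  molybdenum: E = 330.0 GPa, ρ = 10260 kg/m³, cost = 40.80 $/kg
  elm: E = 12.27 GPa, ρ = 696.0 kg/m³, cost = 1.300 $/kg
  soda-lime glass: E = 68.10 GPa, ρ = 2467 kg/m³, cost = 1.450 $/kg
  maraging steel: E = 182.0 GPa, ρ = 8050 kg/m³, cost = 33.07 $/kg
  soda-lime glass: M = 19.0 MN·m per $
  elm: M = 13.6 MN·m per $
  molybdenum: M = 0.788 MN·m per $
  maraging steel: M = 0.684 MN·m per $
The maximum is for soda-lime glass.

soda-lime glass, M = 19.0 MN·m per $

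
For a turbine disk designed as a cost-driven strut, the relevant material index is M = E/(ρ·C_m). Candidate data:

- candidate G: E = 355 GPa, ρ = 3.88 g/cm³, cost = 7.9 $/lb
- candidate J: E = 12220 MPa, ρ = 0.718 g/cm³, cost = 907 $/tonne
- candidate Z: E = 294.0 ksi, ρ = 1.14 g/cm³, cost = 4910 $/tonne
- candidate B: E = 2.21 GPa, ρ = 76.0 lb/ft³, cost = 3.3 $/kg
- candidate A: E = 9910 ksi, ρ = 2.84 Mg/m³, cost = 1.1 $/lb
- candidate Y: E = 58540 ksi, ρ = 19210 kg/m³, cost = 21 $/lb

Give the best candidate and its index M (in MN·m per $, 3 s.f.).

candidate J, M = 18.8 MN·m per $

After converting to SI:
  candidate G: E = 355.0 GPa, ρ = 3880 kg/m³, cost = 17.42 $/kg
  candidate J: E = 12.22 GPa, ρ = 718.0 kg/m³, cost = 0.9070 $/kg
  candidate Z: E = 2.027 GPa, ρ = 1140 kg/m³, cost = 4.910 $/kg
  candidate B: E = 2.210 GPa, ρ = 1217 kg/m³, cost = 3.300 $/kg
  candidate A: E = 68.33 GPa, ρ = 2840 kg/m³, cost = 2.425 $/kg
  candidate Y: E = 403.6 GPa, ρ = 19210 kg/m³, cost = 46.30 $/kg
  candidate J: M = 18.8 MN·m per $
  candidate A: M = 9.92 MN·m per $
  candidate G: M = 5.25 MN·m per $
  candidate B: M = 0.550 MN·m per $
  candidate Y: M = 0.454 MN·m per $
  candidate Z: M = 0.362 MN·m per $
The maximum is for candidate J.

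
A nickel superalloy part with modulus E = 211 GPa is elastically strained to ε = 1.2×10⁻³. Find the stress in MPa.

σ = E·ε = 211000 MPa × 1.2×10⁻³ = 253 MPa.

253 MPa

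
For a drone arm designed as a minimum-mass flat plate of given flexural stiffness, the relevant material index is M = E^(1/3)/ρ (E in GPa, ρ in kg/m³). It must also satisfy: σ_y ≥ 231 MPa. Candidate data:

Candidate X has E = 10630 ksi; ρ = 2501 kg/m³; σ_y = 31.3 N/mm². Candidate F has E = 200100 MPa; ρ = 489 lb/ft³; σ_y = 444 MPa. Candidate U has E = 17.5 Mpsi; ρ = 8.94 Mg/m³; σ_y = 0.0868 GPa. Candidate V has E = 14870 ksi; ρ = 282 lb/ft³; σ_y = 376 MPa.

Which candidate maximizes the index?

Screen on constraints: σ_y ≥ 231 MPa. Survivors: candidate F, candidate V.
Convert each candidate to consistent units, then evaluate M:
  candidate F: E = 200.1 GPa, ρ = 7833 kg/m³
  candidate V: E = 102.5 GPa, ρ = 4517 kg/m³
  candidate V: M = 1.04×10⁻³
  candidate F: M = 0.747×10⁻³
Highest index: candidate V.

candidate V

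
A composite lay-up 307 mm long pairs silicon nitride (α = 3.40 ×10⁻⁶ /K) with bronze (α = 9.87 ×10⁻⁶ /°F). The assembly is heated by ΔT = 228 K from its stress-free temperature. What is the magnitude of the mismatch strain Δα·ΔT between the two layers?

3.28×10⁻³

bronze: α = 9.87×10⁻⁶/°F × 9/5 = 17.8×10⁻⁶/K.
Δα = |3.40 − 17.8|×10⁻⁶/K = 14.4×10⁻⁶/K.
Mismatch strain = Δα·ΔT = 14.4×10⁻⁶ × 228.0 = 3.28×10⁻³.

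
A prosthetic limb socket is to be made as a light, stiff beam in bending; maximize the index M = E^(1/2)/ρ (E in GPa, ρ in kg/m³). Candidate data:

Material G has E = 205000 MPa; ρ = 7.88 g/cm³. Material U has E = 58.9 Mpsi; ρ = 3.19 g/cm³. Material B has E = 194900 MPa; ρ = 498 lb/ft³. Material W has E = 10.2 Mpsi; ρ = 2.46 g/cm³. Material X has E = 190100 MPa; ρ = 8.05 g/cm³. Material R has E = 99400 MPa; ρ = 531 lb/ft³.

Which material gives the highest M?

In SI units:
  material G: E = 205.0 GPa, ρ = 7880 kg/m³
  material U: E = 406.1 GPa, ρ = 3190 kg/m³
  material B: E = 194.9 GPa, ρ = 7977 kg/m³
  material W: E = 70.33 GPa, ρ = 2460 kg/m³
  material X: E = 190.1 GPa, ρ = 8050 kg/m³
  material R: E = 99.40 GPa, ρ = 8506 kg/m³
  material U: M = 6.32×10⁻³
  material W: M = 3.41×10⁻³
  material G: M = 1.82×10⁻³
  material B: M = 1.75×10⁻³
  material X: M = 1.71×10⁻³
  material R: M = 1.17×10⁻³
Material U has the largest M.

material U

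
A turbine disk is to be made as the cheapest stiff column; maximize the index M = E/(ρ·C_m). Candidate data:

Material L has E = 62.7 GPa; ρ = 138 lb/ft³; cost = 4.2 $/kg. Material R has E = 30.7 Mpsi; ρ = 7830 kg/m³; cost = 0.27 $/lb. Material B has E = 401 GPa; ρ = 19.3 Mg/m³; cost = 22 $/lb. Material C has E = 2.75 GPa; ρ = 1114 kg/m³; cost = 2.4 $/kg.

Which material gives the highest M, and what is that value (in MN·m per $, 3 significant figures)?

material R, M = 45.4 MN·m per $

After converting to SI:
  material L: E = 62.70 GPa, ρ = 2211 kg/m³, cost = 4.200 $/kg
  material R: E = 211.7 GPa, ρ = 7830 kg/m³, cost = 0.5952 $/kg
  material B: E = 401.0 GPa, ρ = 19300 kg/m³, cost = 48.50 $/kg
  material C: E = 2.750 GPa, ρ = 1114 kg/m³, cost = 2.400 $/kg
  material R: M = 45.4 MN·m per $
  material L: M = 6.75 MN·m per $
  material C: M = 1.03 MN·m per $
  material B: M = 0.428 MN·m per $
Highest index: material R.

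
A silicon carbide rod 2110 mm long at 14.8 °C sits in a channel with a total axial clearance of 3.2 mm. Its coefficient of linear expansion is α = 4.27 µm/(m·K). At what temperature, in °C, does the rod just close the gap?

370 °C

α·L₀·ΔT = 3.2 mm ⇒ ΔT = 3.2 / (4.27×10⁻⁶ × 2110.0) = 355.2 K.
T = 14.8 + 355.2 = 370.0 °C.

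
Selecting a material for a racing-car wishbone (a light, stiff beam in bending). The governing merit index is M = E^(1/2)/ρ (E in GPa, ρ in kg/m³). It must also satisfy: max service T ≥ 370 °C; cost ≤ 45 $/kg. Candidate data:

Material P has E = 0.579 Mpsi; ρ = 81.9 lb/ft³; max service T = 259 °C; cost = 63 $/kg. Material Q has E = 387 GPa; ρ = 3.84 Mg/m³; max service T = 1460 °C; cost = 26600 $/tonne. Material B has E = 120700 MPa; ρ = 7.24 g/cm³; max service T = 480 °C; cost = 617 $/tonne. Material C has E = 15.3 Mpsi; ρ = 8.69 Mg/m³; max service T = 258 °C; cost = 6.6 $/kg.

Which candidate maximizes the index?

Screen on constraints: max service T ≥ 370 °C; cost ≤ 45 $/kg. Survivors: material Q, material B.
After converting to SI:
  material Q: E = 387.0 GPa, ρ = 3840 kg/m³
  material B: E = 120.7 GPa, ρ = 7240 kg/m³
  material Q: M = 5.12×10⁻³
  material B: M = 1.52×10⁻³
The maximum is for material Q.

material Q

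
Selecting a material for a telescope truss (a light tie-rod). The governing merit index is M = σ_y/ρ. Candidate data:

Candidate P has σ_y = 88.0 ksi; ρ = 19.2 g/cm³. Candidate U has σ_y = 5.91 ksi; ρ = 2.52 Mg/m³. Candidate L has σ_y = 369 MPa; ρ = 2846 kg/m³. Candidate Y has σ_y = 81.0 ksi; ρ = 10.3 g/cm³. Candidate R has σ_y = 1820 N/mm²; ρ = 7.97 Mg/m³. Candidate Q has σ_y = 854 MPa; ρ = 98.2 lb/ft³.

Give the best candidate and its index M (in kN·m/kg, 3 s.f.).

Putting every candidate on a common basis:
  candidate P: σ_y = 606.7 MPa, ρ = 19200 kg/m³
  candidate U: σ_y = 40.75 MPa, ρ = 2520 kg/m³
  candidate L: σ_y = 369.0 MPa, ρ = 2846 kg/m³
  candidate Y: σ_y = 558.5 MPa, ρ = 10300 kg/m³
  candidate R: σ_y = 1820 MPa, ρ = 7970 kg/m³
  candidate Q: σ_y = 854.0 MPa, ρ = 1573 kg/m³
  candidate Q: M = 543 kN·m/kg
  candidate R: M = 228 kN·m/kg
  candidate L: M = 130 kN·m/kg
  candidate Y: M = 54.2 kN·m/kg
  candidate P: M = 31.6 kN·m/kg
  candidate U: M = 16.2 kN·m/kg
Candidate Q has the largest M.

candidate Q, M = 543 kN·m/kg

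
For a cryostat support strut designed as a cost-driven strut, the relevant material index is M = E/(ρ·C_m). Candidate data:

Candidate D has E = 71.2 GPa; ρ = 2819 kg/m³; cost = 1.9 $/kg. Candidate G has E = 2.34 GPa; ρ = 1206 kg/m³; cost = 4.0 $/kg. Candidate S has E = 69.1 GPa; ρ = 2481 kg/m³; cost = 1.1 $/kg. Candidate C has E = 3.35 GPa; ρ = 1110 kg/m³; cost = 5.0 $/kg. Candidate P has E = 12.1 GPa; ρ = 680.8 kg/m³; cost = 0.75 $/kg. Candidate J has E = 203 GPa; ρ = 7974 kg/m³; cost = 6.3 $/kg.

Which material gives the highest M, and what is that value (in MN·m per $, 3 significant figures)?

Evaluate M for each candidate:
  candidate S: M = 25.3 MN·m per $
  candidate P: M = 23.7 MN·m per $
  candidate D: M = 13.3 MN·m per $
  candidate J: M = 4.04 MN·m per $
  candidate C: M = 0.604 MN·m per $
  candidate G: M = 0.485 MN·m per $
Highest index: candidate S.

candidate S, M = 25.3 MN·m per $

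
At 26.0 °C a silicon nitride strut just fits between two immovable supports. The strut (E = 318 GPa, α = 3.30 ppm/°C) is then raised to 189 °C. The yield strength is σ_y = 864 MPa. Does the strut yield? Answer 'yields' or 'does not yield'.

does not yield

ΔT = 163.0 K. Constrained thermal stress σ = E·α·ΔT = 318.0×10³ MPa × 3.30×10⁻⁶ × 163.0 = 171 MPa (compressive).
Compare to σ_y = 864 MPa: σ < σ_y, so it does not yield.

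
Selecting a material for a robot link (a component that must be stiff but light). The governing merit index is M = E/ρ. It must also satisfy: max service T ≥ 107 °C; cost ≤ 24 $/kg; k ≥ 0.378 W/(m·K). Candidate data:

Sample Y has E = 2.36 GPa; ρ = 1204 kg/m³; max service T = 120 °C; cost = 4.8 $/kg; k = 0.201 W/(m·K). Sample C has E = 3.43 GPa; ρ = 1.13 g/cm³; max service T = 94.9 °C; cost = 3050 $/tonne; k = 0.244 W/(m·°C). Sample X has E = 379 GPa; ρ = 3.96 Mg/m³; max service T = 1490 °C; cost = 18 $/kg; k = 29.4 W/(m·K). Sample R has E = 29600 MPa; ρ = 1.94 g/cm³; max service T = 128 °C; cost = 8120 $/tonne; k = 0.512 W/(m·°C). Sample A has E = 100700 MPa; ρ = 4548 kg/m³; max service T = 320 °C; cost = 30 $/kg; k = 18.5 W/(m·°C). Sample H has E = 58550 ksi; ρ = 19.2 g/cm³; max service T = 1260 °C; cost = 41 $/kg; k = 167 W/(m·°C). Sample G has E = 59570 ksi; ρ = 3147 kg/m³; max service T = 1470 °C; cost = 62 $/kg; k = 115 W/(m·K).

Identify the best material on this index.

Screen on constraints: max service T ≥ 107 °C; cost ≤ 24 $/kg; k ≥ 0.378 W/(m·K). Survivors: sample X, sample R.
Normalizing units and computing the index:
  sample X: E = 379.0 GPa, ρ = 3960 kg/m³
  sample R: E = 29.60 GPa, ρ = 1940 kg/m³
  sample X: M = 95.7 MN·m/kg
  sample R: M = 15.3 MN·m/kg
Sample X has the largest M.

sample X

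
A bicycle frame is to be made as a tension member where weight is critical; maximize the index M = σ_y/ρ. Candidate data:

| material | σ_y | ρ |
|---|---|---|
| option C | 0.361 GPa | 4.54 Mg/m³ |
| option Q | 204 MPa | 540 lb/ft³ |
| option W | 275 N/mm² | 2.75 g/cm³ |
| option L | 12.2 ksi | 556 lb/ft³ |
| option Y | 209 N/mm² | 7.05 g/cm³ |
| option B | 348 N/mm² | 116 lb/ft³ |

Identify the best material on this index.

Putting every candidate on a common basis:
  option C: σ_y = 361.0 MPa, ρ = 4540 kg/m³
  option Q: σ_y = 204.0 MPa, ρ = 8650 kg/m³
  option W: σ_y = 275.0 MPa, ρ = 2750 kg/m³
  option L: σ_y = 84.12 MPa, ρ = 8906 kg/m³
  option Y: σ_y = 209.0 MPa, ρ = 7050 kg/m³
  option B: σ_y = 348.0 MPa, ρ = 1858 kg/m³
  option B: M = 187 kN·m/kg
  option W: M = 100 kN·m/kg
  option C: M = 79.5 kN·m/kg
  option Y: M = 29.6 kN·m/kg
  option Q: M = 23.6 kN·m/kg
  option L: M = 9.44 kN·m/kg
Option B ranks first.

option B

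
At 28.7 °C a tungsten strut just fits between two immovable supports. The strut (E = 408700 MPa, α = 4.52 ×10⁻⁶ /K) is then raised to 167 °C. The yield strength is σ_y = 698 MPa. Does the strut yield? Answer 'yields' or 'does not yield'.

does not yield

E = 408700 MPa = 408.7 GPa.
ΔT = 138.3 K. Constrained thermal stress σ = E·α·ΔT = 408.7×10³ MPa × 4.52×10⁻⁶ × 138.3 = 255 MPa (compressive).
Compare to σ_y = 698 MPa: σ < σ_y, so it does not yield.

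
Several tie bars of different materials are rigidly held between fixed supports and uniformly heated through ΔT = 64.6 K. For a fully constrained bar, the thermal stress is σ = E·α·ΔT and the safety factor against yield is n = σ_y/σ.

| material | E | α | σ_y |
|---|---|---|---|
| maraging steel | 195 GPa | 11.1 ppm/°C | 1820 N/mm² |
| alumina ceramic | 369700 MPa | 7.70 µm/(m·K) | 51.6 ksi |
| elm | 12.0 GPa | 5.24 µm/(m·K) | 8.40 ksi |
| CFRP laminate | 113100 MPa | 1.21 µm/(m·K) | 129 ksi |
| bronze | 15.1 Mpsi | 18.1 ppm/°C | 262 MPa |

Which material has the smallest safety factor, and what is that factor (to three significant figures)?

alumina ceramic, n = 1.93

With everything in SI (GPa, ×10⁻⁶/K, MPa):
  maraging steel: E = 195.0, α = 11.1, σ_y = 1820 → σ = 140 MPa, n = 13.0
  alumina ceramic: E = 369.7, α = 7.70, σ_y = 355.8 → σ = 184 MPa, n = 1.93
  elm: E = 12.00, α = 5.24, σ_y = 57.92 → σ = 4.06 MPa, n = 14.3
  CFRP laminate: E = 113.1, α = 1.21, σ_y = 889.4 → σ = 8.84 MPa, n = 101
  bronze: E = 104.1, α = 18.1, σ_y = 262.0 → σ = 122 MPa, n = 2.15
The minimum is alumina ceramic at n = 1.93.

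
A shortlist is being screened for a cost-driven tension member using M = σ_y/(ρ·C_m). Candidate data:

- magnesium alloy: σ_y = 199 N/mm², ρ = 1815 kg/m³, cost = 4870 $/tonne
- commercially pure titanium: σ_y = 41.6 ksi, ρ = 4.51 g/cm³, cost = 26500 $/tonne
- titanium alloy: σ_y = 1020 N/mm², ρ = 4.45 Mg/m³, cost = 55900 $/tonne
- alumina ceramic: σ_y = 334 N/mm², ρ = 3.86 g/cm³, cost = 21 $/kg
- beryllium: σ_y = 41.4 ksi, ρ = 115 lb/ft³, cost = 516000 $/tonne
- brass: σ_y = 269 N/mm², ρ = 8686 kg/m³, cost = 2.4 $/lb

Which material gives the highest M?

magnesium alloy

In SI units:
  magnesium alloy: σ_y = 199.0 MPa, ρ = 1815 kg/m³, cost = 4.870 $/kg
  commercially pure titanium: σ_y = 286.8 MPa, ρ = 4510 kg/m³, cost = 26.50 $/kg
  titanium alloy: σ_y = 1020 MPa, ρ = 4450 kg/m³, cost = 55.90 $/kg
  alumina ceramic: σ_y = 334.0 MPa, ρ = 3860 kg/m³, cost = 21.00 $/kg
  beryllium: σ_y = 285.4 MPa, ρ = 1842 kg/m³, cost = 516.0 $/kg
  brass: σ_y = 269.0 MPa, ρ = 8686 kg/m³, cost = 5.291 $/kg
  magnesium alloy: M = 22.5 kN·m per $
  brass: M = 5.85 kN·m per $
  alumina ceramic: M = 4.12 kN·m per $
  titanium alloy: M = 4.10 kN·m per $
  commercially pure titanium: M = 2.40 kN·m per $
  beryllium: M = 0.300 kN·m per $
Highest index: magnesium alloy.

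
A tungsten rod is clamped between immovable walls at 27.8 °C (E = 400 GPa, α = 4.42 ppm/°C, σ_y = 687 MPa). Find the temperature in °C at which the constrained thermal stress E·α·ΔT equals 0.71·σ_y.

304 °C

E·α·ΔT = 487.8 MPa ⇒ ΔT = 487.8 / (400.0×10³ × 4.42×10⁻⁶) = 275.9 K.
T = 27.8 + 275.9 = 303.7 °C.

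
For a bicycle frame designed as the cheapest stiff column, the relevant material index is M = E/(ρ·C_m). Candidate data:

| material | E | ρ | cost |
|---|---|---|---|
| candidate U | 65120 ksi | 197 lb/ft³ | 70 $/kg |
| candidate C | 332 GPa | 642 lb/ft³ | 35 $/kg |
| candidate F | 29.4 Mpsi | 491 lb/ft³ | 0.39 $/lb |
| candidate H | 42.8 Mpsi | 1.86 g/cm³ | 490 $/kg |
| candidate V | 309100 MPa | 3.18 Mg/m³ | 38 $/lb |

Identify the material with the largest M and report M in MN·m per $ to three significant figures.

candidate F, M = 30.0 MN·m per $

After converting to SI:
  candidate U: E = 449.0 GPa, ρ = 3156 kg/m³, cost = 70.00 $/kg
  candidate C: E = 332.0 GPa, ρ = 10280 kg/m³, cost = 35.00 $/kg
  candidate F: E = 202.7 GPa, ρ = 7865 kg/m³, cost = 0.8598 $/kg
  candidate H: E = 295.1 GPa, ρ = 1860 kg/m³, cost = 490.0 $/kg
  candidate V: E = 309.1 GPa, ρ = 3180 kg/m³, cost = 83.77 $/kg
  candidate F: M = 30.0 MN·m per $
  candidate U: M = 2.03 MN·m per $
  candidate V: M = 1.16 MN·m per $
  candidate C: M = 0.922 MN·m per $
  candidate H: M = 0.324 MN·m per $
The maximum is for candidate F.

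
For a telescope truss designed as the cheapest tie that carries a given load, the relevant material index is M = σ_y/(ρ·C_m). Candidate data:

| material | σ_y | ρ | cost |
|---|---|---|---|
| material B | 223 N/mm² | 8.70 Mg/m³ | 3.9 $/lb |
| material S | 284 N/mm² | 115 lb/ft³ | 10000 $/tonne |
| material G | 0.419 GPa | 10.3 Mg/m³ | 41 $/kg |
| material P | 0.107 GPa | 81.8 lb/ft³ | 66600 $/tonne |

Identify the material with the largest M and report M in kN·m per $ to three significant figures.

material S, M = 15.4 kN·m per $

Normalizing units and computing the index:
  material B: σ_y = 223.0 MPa, ρ = 8700 kg/m³, cost = 8.598 $/kg
  material S: σ_y = 284.0 MPa, ρ = 1842 kg/m³, cost = 10.00 $/kg
  material G: σ_y = 419.0 MPa, ρ = 10300 kg/m³, cost = 41.00 $/kg
  material P: σ_y = 107.0 MPa, ρ = 1310 kg/m³, cost = 66.60 $/kg
  material S: M = 15.4 kN·m per $
  material B: M = 2.98 kN·m per $
  material P: M = 1.23 kN·m per $
  material G: M = 0.992 kN·m per $
Material S ranks first.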